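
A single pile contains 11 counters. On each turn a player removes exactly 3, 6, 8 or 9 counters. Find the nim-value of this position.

Grundy values for subtraction set {3, 6, 8, 9}:
k:     0  1  2  3  4  5  6  7  8  9 10 11
g(k):  0  0  0  1  1  1  2  2  2  3  3  3
So g(11) = 3.

3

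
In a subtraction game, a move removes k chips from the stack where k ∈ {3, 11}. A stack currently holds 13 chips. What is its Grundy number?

Build the Grundy sequence with g(k) = mex{g(k−s) : s ∈ {3, 11}, s ≤ k}:
g(0) = mex{} = 0
g(1) = mex{} = 0
g(2) = mex{} = 0
g(3) = mex{0} = 1
g(4) = mex{0} = 1
g(5) = mex{0} = 1
g(6) = mex{1} = 0
g(7) = mex{1} = 0
g(8) = mex{1} = 0
g(9) = mex{0} = 1
g(10) = mex{0} = 1
g(11) = mex{0} = 1
g(12) = mex{0,1} = 2
g(13) = mex{0,1} = 2
So g(13) = 2.

2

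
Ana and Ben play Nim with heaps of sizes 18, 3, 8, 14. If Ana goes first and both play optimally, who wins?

Ana wins

Nim-sum: 18 ^ 3 ^ 8 ^ 14 = 23.
The nim-sum is 23 ≠ 0, so this is an N-position: the player to move can win; Ana has a winning move.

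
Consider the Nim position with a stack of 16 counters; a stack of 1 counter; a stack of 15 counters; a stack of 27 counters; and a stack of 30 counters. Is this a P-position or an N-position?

N-position

Write each in binary and XOR column by column:
  10000  (16)
  00001  (1)
  01111  (15)
  11011  (27)
  11110  (30)
  -----
  11011  (27)
The nim-sum is 27 ≠ 0, so this is an N-position: the player to move can win.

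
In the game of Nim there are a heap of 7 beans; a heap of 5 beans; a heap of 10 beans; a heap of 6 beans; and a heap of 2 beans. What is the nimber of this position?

12

Nim-sum: 7 XOR 5 XOR 10 XOR 6 XOR 2 = 12.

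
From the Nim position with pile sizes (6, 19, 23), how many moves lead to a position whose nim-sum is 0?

3

Nim-sum: 6 XOR 19 XOR 23 = 2.
The overall nim-sum is X = 2. A pile of size p has a winning move iff p XOR X < p (reduce it to p XOR X).
  6: 6 XOR 2 = 4 < 6 — winning move (to 4).
  19: 19 XOR 2 = 17 < 19 — winning move (to 17).
  23: 23 XOR 2 = 21 < 23 — winning move (to 21).
That gives 3 winning moves.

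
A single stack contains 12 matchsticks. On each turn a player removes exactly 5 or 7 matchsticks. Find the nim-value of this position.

0

Compute g(0), g(1), … for moves {5, 7}:
k:     0  1  2  3  4  5  6  7  8  9 10 11 12
g(k):  0  0  0  0  0  1  1  1  1  1  2  2  0
So g(12) = 0.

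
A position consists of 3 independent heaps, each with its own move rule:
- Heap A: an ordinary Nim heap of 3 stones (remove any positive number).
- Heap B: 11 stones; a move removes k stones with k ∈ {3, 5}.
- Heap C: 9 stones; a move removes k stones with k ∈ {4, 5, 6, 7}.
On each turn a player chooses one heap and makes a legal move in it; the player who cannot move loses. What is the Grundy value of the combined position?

Heap A is a plain Nim heap of size 3, so its Grundy value is 3.
Grundy values for heap B (subtraction set {3, 5}):
k:     0  1  2  3  4  5  6  7  8  9 10 11
g(k):  0  0  0  1  1  1  2  2  0  0  0  1
So g(11) = 1.
Grundy values for heap C (subtraction set {4, 5, 6, 7}):
g(0) = mex{} = 0
g(1) = mex{} = 0
g(2) = mex{} = 0
g(3) = mex{} = 0
g(4) = mex{0} = 1
g(5) = mex{0} = 1
g(6) = mex{0} = 1
g(7) = mex{0} = 1
g(8) = mex{0,1} = 2
g(9) = mex{0,1} = 2
So g(9) = 2.
By the Sprague-Grundy theorem, the Grundy value of a sum of independent games is the XOR of the component values.
Combined value = 3 ⊕ 1 ⊕ 2 = 0.

0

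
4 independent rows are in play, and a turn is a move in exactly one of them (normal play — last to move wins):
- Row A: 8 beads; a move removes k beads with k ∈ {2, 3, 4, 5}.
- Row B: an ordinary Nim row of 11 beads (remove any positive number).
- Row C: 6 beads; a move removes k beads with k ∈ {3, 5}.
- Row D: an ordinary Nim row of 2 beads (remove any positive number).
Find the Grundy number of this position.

11

Build the Grundy sequence for row A with g(k) = mex{g(k−s) : s ∈ {2, 3, 4, 5}, s ≤ k}:
k:     0  1  2  3  4  5  6  7  8
g(k):  0  0  1  1  2  2  3  0  0
So g(8) = 0.
Row B is a plain Nim row of size 11, so its Grundy value is 11.
Grundy values for row C (subtraction set {3, 5}):
g(0) = mex{} = 0
g(1) = mex{} = 0
g(2) = mex{} = 0
g(3) = mex{0} = 1
g(4) = mex{0} = 1
g(5) = mex{0} = 1
g(6) = mex{0,1} = 2
So g(6) = 2.
Row D is a plain Nim row of size 2, so its Grundy value is 2.
By the Sprague-Grundy theorem, the Grundy value of a sum of independent games is the XOR of the component values.
Combined value = 0 XOR 11 XOR 2 XOR 2 = 11.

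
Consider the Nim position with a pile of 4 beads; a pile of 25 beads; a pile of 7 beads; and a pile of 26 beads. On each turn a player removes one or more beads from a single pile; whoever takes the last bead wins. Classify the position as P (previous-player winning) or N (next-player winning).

Compute the nim-sum pairwise:
4 ^ 25 = 29
29 ^ 7 = 26
26 ^ 26 = 0
The nim-sum is 0, so this is a P-position: the player to move is in a losing position under optimal play.

P-position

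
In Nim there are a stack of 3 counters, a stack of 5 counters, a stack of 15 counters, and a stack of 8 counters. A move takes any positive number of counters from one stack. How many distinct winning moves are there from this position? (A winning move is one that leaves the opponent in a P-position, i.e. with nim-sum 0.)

3

Nim-sum: 3 ^ 5 ^ 15 ^ 8 = 1.
The overall nim-sum is X = 1. A stack of size p has a winning move iff p XOR X < p (reduce it to p XOR X).
  3: 3 XOR 1 = 2 < 3 — winning move (to 2).
  5: 5 XOR 1 = 4 < 5 — winning move (to 4).
  15: 15 XOR 1 = 14 < 15 — winning move (to 14).
  8: 8 XOR 1 = 9 ≥ 8 — no move.
That gives 3 winning moves.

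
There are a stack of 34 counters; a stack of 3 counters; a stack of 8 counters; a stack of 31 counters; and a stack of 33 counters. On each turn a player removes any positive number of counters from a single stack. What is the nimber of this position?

23

Compute the nim-sum pairwise:
34 ^ 3 = 33
33 ^ 8 = 41
41 ^ 31 = 54
54 ^ 33 = 23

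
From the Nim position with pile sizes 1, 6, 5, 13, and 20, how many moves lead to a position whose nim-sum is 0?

1

Nim-sum: 1 ⊕ 6 ⊕ 5 ⊕ 13 ⊕ 20 = 27.
The overall nim-sum is X = 27. A pile of size p has a winning move iff p XOR X < p (reduce it to p XOR X).
  1: 1 XOR 27 = 26 ≥ 1 — no move.
  6: 6 XOR 27 = 29 ≥ 6 — no move.
  5: 5 XOR 27 = 30 ≥ 5 — no move.
  13: 13 XOR 27 = 22 ≥ 13 — no move.
  20: 20 XOR 27 = 15 < 20 — winning move (to 15).
That gives 1 winning move.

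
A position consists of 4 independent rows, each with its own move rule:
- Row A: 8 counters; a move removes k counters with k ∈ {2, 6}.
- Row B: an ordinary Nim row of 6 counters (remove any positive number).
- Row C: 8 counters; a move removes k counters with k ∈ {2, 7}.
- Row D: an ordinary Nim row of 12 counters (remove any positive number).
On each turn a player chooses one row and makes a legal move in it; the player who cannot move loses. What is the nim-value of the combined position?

8

Build the Grundy sequence for row A with g(k) = mex{g(k−s) : s ∈ {2, 6}, s ≤ k}:
k:     0  1  2  3  4  5  6  7  8
g(k):  0  0  1  1  0  0  1  1  0
So g(8) = 0.
Row B is a plain Nim row of size 6, so its Grundy value is 6.
Build the Grundy sequence for row C with g(k) = mex{g(k−s) : s ∈ {2, 7}, s ≤ k}:
k:     0  1  2  3  4  5  6  7  8
g(k):  0  0  1  1  0  0  1  1  2
So g(8) = 2.
Row D is a plain Nim row of size 12, so its Grundy value is 12.
The value of a disjunctive sum is the nim-sum of the parts.
Combined value = 0 ⊕ 6 ⊕ 2 ⊕ 12 = 8.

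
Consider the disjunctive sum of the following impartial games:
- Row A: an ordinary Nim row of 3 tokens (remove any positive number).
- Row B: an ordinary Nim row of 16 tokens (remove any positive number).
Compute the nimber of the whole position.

Row A is a plain Nim row of size 3, so its Grundy value is 3.
Row B is a plain Nim row of size 16, so its Grundy value is 16.
By the Sprague-Grundy theorem, the Grundy value of a sum of independent games is the XOR of the component values.
Combined value = 3 ⊕ 16 = 19.

19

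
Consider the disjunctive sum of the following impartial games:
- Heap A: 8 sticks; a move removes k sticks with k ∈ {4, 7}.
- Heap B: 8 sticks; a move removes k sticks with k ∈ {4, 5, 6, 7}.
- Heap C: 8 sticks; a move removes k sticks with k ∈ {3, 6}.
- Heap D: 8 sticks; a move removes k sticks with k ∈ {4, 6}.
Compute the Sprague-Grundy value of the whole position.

0

Grundy values for heap A (subtraction set {4, 7}):
g(0) = mex{} = 0
g(1) = mex{} = 0
g(2) = mex{} = 0
g(3) = mex{} = 0
g(4) = mex{0} = 1
g(5) = mex{0} = 1
g(6) = mex{0} = 1
g(7) = mex{0} = 1
g(8) = mex{0,1} = 2
So g(8) = 2.
Build the Grundy sequence for heap B with g(k) = mex{g(k−s) : s ∈ {4, 5, 6, 7}, s ≤ k}:
g(0) = mex{} = 0
g(1) = mex{} = 0
g(2) = mex{} = 0
g(3) = mex{} = 0
g(4) = mex{0} = 1
g(5) = mex{0} = 1
g(6) = mex{0} = 1
g(7) = mex{0} = 1
g(8) = mex{0,1} = 2
So g(8) = 2.
Grundy values for heap C (subtraction set {3, 6}):
g(0) = mex{} = 0
g(1) = mex{} = 0
g(2) = mex{} = 0
g(3) = mex{0} = 1
g(4) = mex{0} = 1
g(5) = mex{0} = 1
g(6) = mex{0,1} = 2
g(7) = mex{0,1} = 2
g(8) = mex{0,1} = 2
So g(8) = 2.
Grundy values for heap D (subtraction set {4, 6}):
g(0) = mex{} = 0
g(1) = mex{} = 0
g(2) = mex{} = 0
g(3) = mex{} = 0
g(4) = mex{0} = 1
g(5) = mex{0} = 1
g(6) = mex{0} = 1
g(7) = mex{0} = 1
g(8) = mex{0,1} = 2
So g(8) = 2.
The value of a disjunctive sum is the nim-sum of the parts.
Combined value = 2 ⊕ 2 ⊕ 2 ⊕ 2 = 0.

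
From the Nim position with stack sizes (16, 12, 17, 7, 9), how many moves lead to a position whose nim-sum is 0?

1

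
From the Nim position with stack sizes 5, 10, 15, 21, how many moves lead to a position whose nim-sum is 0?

Nim-sum: 5 XOR 10 XOR 15 XOR 21 = 21.
The overall nim-sum is X = 21. A stack of size p has a winning move iff p XOR X < p (reduce it to p XOR X).
  5: 5 XOR 21 = 16 ≥ 5 — no move.
  10: 10 XOR 21 = 31 ≥ 10 — no move.
  15: 15 XOR 21 = 26 ≥ 15 — no move.
  21: 21 XOR 21 = 0 < 21 — winning move (to 0).
That gives 1 winning move.

1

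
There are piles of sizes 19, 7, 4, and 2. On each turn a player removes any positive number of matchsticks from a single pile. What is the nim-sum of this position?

18

Write each in binary and XOR column by column:
  10011  (19)
  00111  (7)
  00100  (4)
  00010  (2)
  -----
  10010  (18)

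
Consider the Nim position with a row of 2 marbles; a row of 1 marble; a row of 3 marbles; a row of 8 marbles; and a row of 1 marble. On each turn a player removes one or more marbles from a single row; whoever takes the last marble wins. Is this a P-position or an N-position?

Bitwise XOR of the heap sizes:
  0010  (2)
  0001  (1)
  0011  (3)
  1000  (8)
  0001  (1)
  ----
  1001  (9)
The nim-sum is 9 ≠ 0, so this is an N-position: the player to move can win.

N-position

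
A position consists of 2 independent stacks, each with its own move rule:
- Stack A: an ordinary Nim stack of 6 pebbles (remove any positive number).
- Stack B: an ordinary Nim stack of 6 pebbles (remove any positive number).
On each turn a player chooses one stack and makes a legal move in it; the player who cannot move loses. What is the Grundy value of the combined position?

Stack A is a plain Nim stack of size 6, so its Grundy value is 6.
Stack B is a plain Nim stack of size 6, so its Grundy value is 6.
The value of a disjunctive sum is the nim-sum of the parts.
Combined value = 6 XOR 6 = 0.

0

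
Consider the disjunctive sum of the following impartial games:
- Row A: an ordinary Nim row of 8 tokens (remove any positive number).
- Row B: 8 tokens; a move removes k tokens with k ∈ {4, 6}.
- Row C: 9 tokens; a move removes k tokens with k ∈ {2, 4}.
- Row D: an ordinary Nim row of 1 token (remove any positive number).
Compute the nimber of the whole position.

10

Row A is a plain Nim row of size 8, so its Grundy value is 8.
Grundy values for row B (subtraction set {4, 6}):
g(0) = mex{} = 0
g(1) = mex{} = 0
g(2) = mex{} = 0
g(3) = mex{} = 0
g(4) = mex{0} = 1
g(5) = mex{0} = 1
g(6) = mex{0} = 1
g(7) = mex{0} = 1
g(8) = mex{0,1} = 2
So g(8) = 2.
Build the Grundy sequence for row C with g(k) = mex{g(k−s) : s ∈ {2, 4}, s ≤ k}:
k:     0  1  2  3  4  5  6  7  8  9
g(k):  0  0  1  1  2  2  0  0  1  1
So g(9) = 1.
Row D is a plain Nim row of size 1, so its Grundy value is 1.
By the Sprague-Grundy theorem, the Grundy value of a sum of independent games is the XOR of the component values.
Combined value = 8 ⊕ 2 ⊕ 1 ⊕ 1 = 10.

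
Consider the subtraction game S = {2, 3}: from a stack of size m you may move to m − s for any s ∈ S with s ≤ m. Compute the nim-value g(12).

Build the Grundy sequence with g(k) = mex{g(k−s) : s ∈ {2, 3}, s ≤ k}:
k:     0  1  2  3  4  5  6  7  8  9 10 11 12
g(k):  0  0  1  1  2  0  0  1  1  2  0  0  1
So g(12) = 1.

1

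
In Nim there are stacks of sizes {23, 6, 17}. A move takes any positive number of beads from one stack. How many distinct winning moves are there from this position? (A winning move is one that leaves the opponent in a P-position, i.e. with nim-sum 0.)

0

Nim-sum: 23 ^ 6 ^ 17 = 0.
The nim-sum is already 0, so every move leaves a nonzero nim-sum — there are no winning moves.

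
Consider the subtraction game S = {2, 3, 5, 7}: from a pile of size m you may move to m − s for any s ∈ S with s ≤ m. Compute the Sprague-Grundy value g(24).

Build the Grundy sequence with g(k) = mex{g(k−s) : s ∈ {2, 3, 5, 7}, s ≤ k}:
k:     0  1  2  3  4  5  6  7  8  9 10 11 12 13 14 15 16 17 18 19 20 21 22 23 24
g(k):  0  0  1  1  2  2  3  3  4  0  0  1  1  2  2  3  3  4  0  0  1  1  2  2  3
So g(24) = 3.

3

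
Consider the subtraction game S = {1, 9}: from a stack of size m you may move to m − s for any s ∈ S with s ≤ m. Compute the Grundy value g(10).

0

Build the Grundy sequence with g(k) = mex{g(k−s) : s ∈ {1, 9}, s ≤ k}:
g(0) = mex{} = 0
g(1) = mex{0} = 1
g(2) = mex{1} = 0
g(3) = mex{0} = 1
g(4) = mex{1} = 0
g(5) = mex{0} = 1
g(6) = mex{1} = 0
g(7) = mex{0} = 1
g(8) = mex{1} = 0
g(9) = mex{0} = 1
g(10) = mex{1} = 0
So g(10) = 0.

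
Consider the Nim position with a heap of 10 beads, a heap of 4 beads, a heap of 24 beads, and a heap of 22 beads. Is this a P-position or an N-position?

P-position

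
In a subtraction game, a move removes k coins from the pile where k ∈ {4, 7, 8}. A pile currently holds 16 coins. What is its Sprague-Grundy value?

Grundy values for subtraction set {4, 7, 8}:
k:     0  1  2  3  4  5  6  7  8  9 10 11 12 13 14 15 16
g(k):  0  0  0  0  1  1  1  1  2  2  2  2  0  0  0  0  1
So g(16) = 1.

1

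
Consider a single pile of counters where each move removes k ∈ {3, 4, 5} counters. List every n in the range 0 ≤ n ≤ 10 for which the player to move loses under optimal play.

0, 1, 2, 8, 9, 10

Grundy values for subtraction set {3, 4, 5}:
k:     0  1  2  3  4  5  6  7  8  9 10
g(k):  0  0  0  1  1  1  2  2  0  0  0
The P-positions (g = 0) in 0..10 are 0, 1, 2, 8, 9, 10.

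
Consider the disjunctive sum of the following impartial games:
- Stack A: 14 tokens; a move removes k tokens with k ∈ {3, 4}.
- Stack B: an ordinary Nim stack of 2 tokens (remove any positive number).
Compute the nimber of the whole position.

2

Build the Grundy sequence for stack A with g(k) = mex{g(k−s) : s ∈ {3, 4}, s ≤ k}:
k:     0  1  2  3  4  5  6  7  8  9 10 11 12 13 14
g(k):  0  0  0  1  1  1  2  0  0  0  1  1  1  2  0
So g(14) = 0.
Stack B is a plain Nim stack of size 2, so its Grundy value is 2.
By the Sprague-Grundy theorem, the Grundy value of a sum of independent games is the XOR of the component values.
Combined value = 0 XOR 2 = 2.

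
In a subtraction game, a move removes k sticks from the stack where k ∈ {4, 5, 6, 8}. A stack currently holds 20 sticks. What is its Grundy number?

Compute g(0), g(1), … for moves {4, 5, 6, 8}:
k:     0  1  2  3  4  5  6  7  8  9 10 11 12 13 14 15 16 17 18 19 20
g(k):  0  0  0  0  1  1  1  1  2  2  2  2  0  0  0  0  1  1  1  1  2
So g(20) = 2.

2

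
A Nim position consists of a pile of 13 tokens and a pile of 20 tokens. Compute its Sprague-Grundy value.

25

Nim-sum: 13 XOR 20 = 25.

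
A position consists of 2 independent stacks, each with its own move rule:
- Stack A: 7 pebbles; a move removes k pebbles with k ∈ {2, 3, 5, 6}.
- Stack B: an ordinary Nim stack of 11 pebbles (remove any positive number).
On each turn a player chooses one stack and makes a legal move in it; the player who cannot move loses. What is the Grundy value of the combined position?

8

Build the Grundy sequence for stack A with g(k) = mex{g(k−s) : s ∈ {2, 3, 5, 6}, s ≤ k}:
g(0) = mex{} = 0
g(1) = mex{} = 0
g(2) = mex{0} = 1
g(3) = mex{0} = 1
g(4) = mex{0,1} = 2
g(5) = mex{0,1} = 2
g(6) = mex{0,1,2} = 3
g(7) = mex{0,1,2} = 3
So g(7) = 3.
Stack B is a plain Nim stack of size 11, so its Grundy value is 11.
The value of a disjunctive sum is the nim-sum of the parts.
Combined value = 3 ⊕ 11 = 8.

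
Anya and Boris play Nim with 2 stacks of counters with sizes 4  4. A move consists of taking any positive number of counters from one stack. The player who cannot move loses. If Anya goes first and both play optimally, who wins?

Boris wins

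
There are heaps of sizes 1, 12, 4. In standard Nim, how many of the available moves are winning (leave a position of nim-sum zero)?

1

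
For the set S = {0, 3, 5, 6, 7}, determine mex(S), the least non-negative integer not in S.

0 is in the set but 1 is not, so the mex is 1.

1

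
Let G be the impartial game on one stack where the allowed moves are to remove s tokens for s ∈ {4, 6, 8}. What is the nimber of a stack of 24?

0

Build the Grundy sequence with g(k) = mex{g(k−s) : s ∈ {4, 6, 8}, s ≤ k}:
k:     0  1  2  3  4  5  6  7  8  9 10 11 12 13 14 15 16 17 18 19 20 21 22 23 24
g(k):  0  0  0  0  1  1  1  1  2  2  2  2  0  0  0  0  1  1  1  1  2  2  2  2  0
So g(24) = 0.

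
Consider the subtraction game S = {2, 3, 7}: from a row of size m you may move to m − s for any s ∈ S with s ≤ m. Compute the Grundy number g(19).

2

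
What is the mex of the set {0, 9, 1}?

2

The values 0, 1 are all present; 2 is the first non-negative integer missing from the set.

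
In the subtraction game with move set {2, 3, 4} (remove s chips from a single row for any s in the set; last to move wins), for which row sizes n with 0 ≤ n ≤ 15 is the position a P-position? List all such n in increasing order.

Grundy values for subtraction set {2, 3, 4}:
k:     0  1  2  3  4  5  6  7  8  9 10 11 12 13 14 15
g(k):  0  0  1  1  2  2  0  0  1  1  2  2  0  0  1  1
The P-positions (g = 0) in 0..15 are 0, 1, 6, 7, 12, 13.

0, 1, 6, 7, 12, 13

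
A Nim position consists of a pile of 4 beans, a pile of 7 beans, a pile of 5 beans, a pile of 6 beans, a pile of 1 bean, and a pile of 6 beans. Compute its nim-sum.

7

Compute the nim-sum pairwise:
4 ⊕ 7 = 3
3 ⊕ 5 = 6
6 ⊕ 6 = 0
0 ⊕ 1 = 1
1 ⊕ 6 = 7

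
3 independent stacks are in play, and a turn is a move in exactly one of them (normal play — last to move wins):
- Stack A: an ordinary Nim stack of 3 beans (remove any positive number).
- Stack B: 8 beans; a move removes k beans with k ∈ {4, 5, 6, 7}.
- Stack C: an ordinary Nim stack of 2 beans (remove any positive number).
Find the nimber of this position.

Stack A is a plain Nim stack of size 3, so its Grundy value is 3.
Grundy values for stack B (subtraction set {4, 5, 6, 7}):
g(0) = mex{} = 0
g(1) = mex{} = 0
g(2) = mex{} = 0
g(3) = mex{} = 0
g(4) = mex{0} = 1
g(5) = mex{0} = 1
g(6) = mex{0} = 1
g(7) = mex{0} = 1
g(8) = mex{0,1} = 2
So g(8) = 2.
Stack C is a plain Nim stack of size 2, so its Grundy value is 2.
The value of a disjunctive sum is the nim-sum of the parts.
Combined value = 3 XOR 2 XOR 2 = 3.

3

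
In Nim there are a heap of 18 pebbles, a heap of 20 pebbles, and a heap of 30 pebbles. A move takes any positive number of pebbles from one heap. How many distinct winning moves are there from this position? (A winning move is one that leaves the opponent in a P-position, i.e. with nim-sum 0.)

3

Write each in binary and XOR column by column:
  10010  (18)
  10100  (20)
  11110  (30)
  -----
  11000  (24)
The overall nim-sum is X = 24. A heap of size p has a winning move iff p XOR X < p (reduce it to p XOR X).
  18: 18 XOR 24 = 10 < 18 — winning move (to 10).
  20: 20 XOR 24 = 12 < 20 — winning move (to 12).
  30: 30 XOR 24 = 6 < 30 — winning move (to 6).
That gives 3 winning moves.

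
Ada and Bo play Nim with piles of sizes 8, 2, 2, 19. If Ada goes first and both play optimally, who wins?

Ada wins

Bitwise XOR of the heap sizes:
  01000  (8)
  00010  (2)
  00010  (2)
  10011  (19)
  -----
  11011  (27)
The nim-sum is 27 ≠ 0, so this is an N-position: the player to move can win; Ada has a winning move.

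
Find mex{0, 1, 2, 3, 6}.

The values 0, 1, 2, 3 are all present; 4 is the first non-negative integer missing from the set.

4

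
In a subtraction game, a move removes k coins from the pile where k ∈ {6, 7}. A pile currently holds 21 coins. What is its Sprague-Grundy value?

1

Build the Grundy sequence with g(k) = mex{g(k−s) : s ∈ {6, 7}, s ≤ k}:
k:     0  1  2  3  4  5  6  7  8  9 10 11 12 13 14 15 16 17 18 19 20 21
g(k):  0  0  0  0  0  0  1  1  1  1  1  1  2  0  0  0  0  0  0  1  1  1
So g(21) = 1.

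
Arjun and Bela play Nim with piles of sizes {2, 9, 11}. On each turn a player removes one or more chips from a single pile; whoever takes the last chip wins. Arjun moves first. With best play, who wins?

Nim-sum: 2 XOR 9 XOR 11 = 0.
The nim-sum is 0, so this is a P-position: the player to move is in a losing position under optimal play; Arjun is about to move from it and so loses — Bela wins.

Bela wins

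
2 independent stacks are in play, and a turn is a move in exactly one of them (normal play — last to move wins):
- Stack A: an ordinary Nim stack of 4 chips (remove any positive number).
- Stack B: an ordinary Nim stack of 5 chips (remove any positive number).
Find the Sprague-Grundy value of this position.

Stack A is a plain Nim stack of size 4, so its Grundy value is 4.
Stack B is a plain Nim stack of size 5, so its Grundy value is 5.
By the Sprague-Grundy theorem, the Grundy value of a sum of independent games is the XOR of the component values.
Combined value = 4 ⊕ 5 = 1.

1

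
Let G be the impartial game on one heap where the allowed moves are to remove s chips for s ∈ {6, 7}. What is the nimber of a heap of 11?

1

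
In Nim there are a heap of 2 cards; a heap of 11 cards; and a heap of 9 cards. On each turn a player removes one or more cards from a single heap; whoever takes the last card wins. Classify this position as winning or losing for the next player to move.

Losing position

Nim-sum: 2 XOR 11 XOR 9 = 0.
The nim-sum is 0, so this is a P-position: the player to move is in a losing position under optimal play.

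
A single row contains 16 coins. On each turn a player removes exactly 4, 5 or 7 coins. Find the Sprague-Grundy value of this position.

1

Compute g(0), g(1), … for moves {4, 5, 7}:
k:     0  1  2  3  4  5  6  7  8  9 10 11 12 13 14 15 16
g(k):  0  0  0  0  1  1  1  1  2  2  2  0  0  0  0  1  1
So g(16) = 1.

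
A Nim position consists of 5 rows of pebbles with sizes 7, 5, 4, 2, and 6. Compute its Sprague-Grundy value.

2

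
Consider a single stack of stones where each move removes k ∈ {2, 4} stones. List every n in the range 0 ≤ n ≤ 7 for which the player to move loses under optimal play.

0, 1, 6, 7

Compute g(0), g(1), … for moves {2, 4}:
k:     0  1  2  3  4  5  6  7
g(k):  0  0  1  1  2  2  0  0
The P-positions (g = 0) in 0..7 are 0, 1, 6, 7.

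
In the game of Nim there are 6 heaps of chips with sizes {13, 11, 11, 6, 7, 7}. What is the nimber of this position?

Nim-sum: 13 ^ 11 ^ 11 ^ 6 ^ 7 ^ 7 = 11.

11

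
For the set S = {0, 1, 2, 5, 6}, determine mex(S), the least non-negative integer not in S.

3

The values 0, 1, 2 are all present; 3 is the first non-negative integer missing from the set.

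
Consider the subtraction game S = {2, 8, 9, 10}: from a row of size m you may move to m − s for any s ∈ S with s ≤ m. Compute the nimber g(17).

0

Grundy values for subtraction set {2, 8, 9, 10}:
k:     0  1  2  3  4  5  6  7  8  9 10 11 12 13 14 15 16 17
g(k):  0  0  1  1  0  0  1  1  2  2  3  3  2  2  3  3  0  0
So g(17) = 0.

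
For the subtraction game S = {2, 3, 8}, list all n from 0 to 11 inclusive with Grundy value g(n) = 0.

0, 1, 5, 6, 10, 11

Build the Grundy sequence with g(k) = mex{g(k−s) : s ∈ {2, 3, 8}, s ≤ k}:
g(0) = mex{} = 0
g(1) = mex{} = 0
g(2) = mex{0} = 1
g(3) = mex{0} = 1
g(4) = mex{0,1} = 2
g(5) = mex{1} = 0
g(6) = mex{1,2} = 0
g(7) = mex{0,2} = 1
g(8) = mex{0} = 1
g(9) = mex{0,1} = 2
g(10) = mex{1} = 0
g(11) = mex{1,2} = 0
The P-positions (g = 0) in 0..11 are 0, 1, 5, 6, 10, 11.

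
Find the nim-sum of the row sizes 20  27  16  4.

Compute the nim-sum pairwise:
20 ⊕ 27 = 15
15 ⊕ 16 = 31
31 ⊕ 4 = 27

27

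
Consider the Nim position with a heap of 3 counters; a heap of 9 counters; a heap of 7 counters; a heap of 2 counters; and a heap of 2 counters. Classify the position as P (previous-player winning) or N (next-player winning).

N-position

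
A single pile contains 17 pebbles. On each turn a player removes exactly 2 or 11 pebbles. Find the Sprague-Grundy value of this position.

0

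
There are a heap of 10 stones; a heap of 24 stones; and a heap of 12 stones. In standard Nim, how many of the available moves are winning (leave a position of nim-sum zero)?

1

Nim-sum: 10 XOR 24 XOR 12 = 30.
The overall nim-sum is X = 30. A heap of size p has a winning move iff p XOR X < p (reduce it to p XOR X).
  10: 10 XOR 30 = 20 ≥ 10 — no move.
  24: 24 XOR 30 = 6 < 24 — winning move (to 6).
  12: 12 XOR 30 = 18 ≥ 12 — no move.
That gives 1 winning move.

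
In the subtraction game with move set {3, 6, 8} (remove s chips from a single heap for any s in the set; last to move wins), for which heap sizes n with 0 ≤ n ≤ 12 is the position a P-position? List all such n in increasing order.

0, 1, 2, 11, 12

Grundy values for subtraction set {3, 6, 8}:
k:     0  1  2  3  4  5  6  7  8  9 10 11 12
g(k):  0  0  0  1  1  1  2  2  2  3  3  0  0
The P-positions (g = 0) in 0..12 are 0, 1, 2, 11, 12.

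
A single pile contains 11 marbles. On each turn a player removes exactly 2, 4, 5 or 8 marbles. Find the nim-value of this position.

2

Compute g(0), g(1), … for moves {2, 4, 5, 8}:
k:     0  1  2  3  4  5  6  7  8  9 10 11
g(k):  0  0  1  1  2  2  3  0  4  1  0  2
So g(11) = 2.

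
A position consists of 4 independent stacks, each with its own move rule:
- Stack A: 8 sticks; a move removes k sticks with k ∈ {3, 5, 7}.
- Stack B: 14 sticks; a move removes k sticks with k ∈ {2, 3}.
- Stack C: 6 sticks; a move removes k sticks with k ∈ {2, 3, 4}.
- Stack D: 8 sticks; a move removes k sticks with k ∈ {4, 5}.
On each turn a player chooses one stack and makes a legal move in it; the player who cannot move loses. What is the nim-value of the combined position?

2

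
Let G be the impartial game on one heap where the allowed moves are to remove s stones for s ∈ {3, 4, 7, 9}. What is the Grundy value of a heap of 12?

Grundy values for subtraction set {3, 4, 7, 9}:
g(0) = mex{} = 0
g(1) = mex{} = 0
g(2) = mex{} = 0
g(3) = mex{0} = 1
g(4) = mex{0} = 1
g(5) = mex{0} = 1
g(6) = mex{0,1} = 2
g(7) = mex{0,1} = 2
g(8) = mex{0,1} = 2
g(9) = mex{0,1,2} = 3
g(10) = mex{0,1,2} = 3
g(11) = mex{0,1,2} = 3
g(12) = mex{1,2,3} = 0
So g(12) = 0.

0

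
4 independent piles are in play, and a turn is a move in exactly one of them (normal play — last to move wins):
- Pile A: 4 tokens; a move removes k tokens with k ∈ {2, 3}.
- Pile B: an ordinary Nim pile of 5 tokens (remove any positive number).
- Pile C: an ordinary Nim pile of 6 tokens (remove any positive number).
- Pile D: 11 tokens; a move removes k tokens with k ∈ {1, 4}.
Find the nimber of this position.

0

For pile A, compute g(0), g(1), … with moves {2, 3}:
g(0) = mex{} = 0
g(1) = mex{} = 0
g(2) = mex{0} = 1
g(3) = mex{0} = 1
g(4) = mex{0,1} = 2
So g(4) = 2.
Pile B is a plain Nim pile of size 5, so its Grundy value is 5.
Pile C is a plain Nim pile of size 6, so its Grundy value is 6.
For pile D, compute g(0), g(1), … with moves {1, 4}:
k:     0  1  2  3  4  5  6  7  8  9 10 11
g(k):  0  1  0  1  2  0  1  0  1  2  0  1
So g(11) = 1.
By the Sprague-Grundy theorem, the Grundy value of a sum of independent games is the XOR of the component values.
Combined value = 2 ⊕ 5 ⊕ 6 ⊕ 1 = 0.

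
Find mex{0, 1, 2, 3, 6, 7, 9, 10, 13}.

The values 0, 1, 2, 3 are all present; 4 is the first non-negative integer missing from the set.

4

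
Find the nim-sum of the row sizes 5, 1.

Compute the nim-sum pairwise:
5 XOR 1 = 4

4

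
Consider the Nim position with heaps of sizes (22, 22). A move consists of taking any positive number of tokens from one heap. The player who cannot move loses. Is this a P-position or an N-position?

Compute the nim-sum pairwise:
22 ^ 22 = 0
The nim-sum is 0, so this is a P-position: the player to move is in a losing position under optimal play.

P-position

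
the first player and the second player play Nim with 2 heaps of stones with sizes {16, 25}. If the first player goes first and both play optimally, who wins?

the first player wins

Compute the nim-sum pairwise:
16 XOR 25 = 9
The nim-sum is 9 ≠ 0, so this is an N-position: the player to move can win; the first player has a winning move.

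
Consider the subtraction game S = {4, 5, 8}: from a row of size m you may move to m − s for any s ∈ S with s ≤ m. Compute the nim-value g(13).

Compute g(0), g(1), … for moves {4, 5, 8}:
g(0) = mex{} = 0
g(1) = mex{} = 0
g(2) = mex{} = 0
g(3) = mex{} = 0
g(4) = mex{0} = 1
g(5) = mex{0} = 1
g(6) = mex{0} = 1
g(7) = mex{0} = 1
g(8) = mex{0,1} = 2
g(9) = mex{0,1} = 2
g(10) = mex{0,1} = 2
g(11) = mex{0,1} = 2
g(12) = mex{1,2} = 0
g(13) = mex{1,2} = 0
So g(13) = 0.

0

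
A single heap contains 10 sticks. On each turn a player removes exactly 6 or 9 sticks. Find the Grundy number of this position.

1

Compute g(0), g(1), … for moves {6, 9}:
g(0) = mex{} = 0
g(1) = mex{} = 0
g(2) = mex{} = 0
g(3) = mex{} = 0
g(4) = mex{} = 0
g(5) = mex{} = 0
g(6) = mex{0} = 1
g(7) = mex{0} = 1
g(8) = mex{0} = 1
g(9) = mex{0} = 1
g(10) = mex{0} = 1
So g(10) = 1.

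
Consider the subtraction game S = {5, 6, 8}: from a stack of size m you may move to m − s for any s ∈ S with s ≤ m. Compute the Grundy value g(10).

Build the Grundy sequence with g(k) = mex{g(k−s) : s ∈ {5, 6, 8}, s ≤ k}:
g(0) = mex{} = 0
g(1) = mex{} = 0
g(2) = mex{} = 0
g(3) = mex{} = 0
g(4) = mex{} = 0
g(5) = mex{0} = 1
g(6) = mex{0} = 1
g(7) = mex{0} = 1
g(8) = mex{0} = 1
g(9) = mex{0} = 1
g(10) = mex{0,1} = 2
So g(10) = 2.

2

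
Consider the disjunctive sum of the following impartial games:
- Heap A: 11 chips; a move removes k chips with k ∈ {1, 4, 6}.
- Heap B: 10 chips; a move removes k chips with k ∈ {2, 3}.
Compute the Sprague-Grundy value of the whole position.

For heap A, compute g(0), g(1), … with moves {1, 4, 6}:
k:     0  1  2  3  4  5  6  7  8  9 10 11
g(k):  0  1  0  1  2  0  1  0  1  2  0  1
So g(11) = 1.
For heap B, compute g(0), g(1), … with moves {2, 3}:
g(0) = mex{} = 0
g(1) = mex{} = 0
g(2) = mex{0} = 1
g(3) = mex{0} = 1
g(4) = mex{0,1} = 2
g(5) = mex{1} = 0
g(6) = mex{1,2} = 0
g(7) = mex{0,2} = 1
g(8) = mex{0} = 1
g(9) = mex{0,1} = 2
g(10) = mex{1} = 0
So g(10) = 0.
By the Sprague-Grundy theorem, the Grundy value of a sum of independent games is the XOR of the component values.
Combined value = 1 ⊕ 0 = 1.

1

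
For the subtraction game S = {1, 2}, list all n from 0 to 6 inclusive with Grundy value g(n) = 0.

Grundy values for subtraction set {1, 2}:
g(0) = mex{} = 0
g(1) = mex{0} = 1
g(2) = mex{0,1} = 2
g(3) = mex{1,2} = 0
g(4) = mex{0,2} = 1
g(5) = mex{0,1} = 2
g(6) = mex{1,2} = 0
The P-positions (g = 0) in 0..6 are 0, 3, 6.

0, 3, 6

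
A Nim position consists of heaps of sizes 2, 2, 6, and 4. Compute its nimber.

Nim-sum: 2 ^ 2 ^ 6 ^ 4 = 2.

2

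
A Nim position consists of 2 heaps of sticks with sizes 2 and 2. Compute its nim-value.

0

Nim-sum: 2 XOR 2 = 0.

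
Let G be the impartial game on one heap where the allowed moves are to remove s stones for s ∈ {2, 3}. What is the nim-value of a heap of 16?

0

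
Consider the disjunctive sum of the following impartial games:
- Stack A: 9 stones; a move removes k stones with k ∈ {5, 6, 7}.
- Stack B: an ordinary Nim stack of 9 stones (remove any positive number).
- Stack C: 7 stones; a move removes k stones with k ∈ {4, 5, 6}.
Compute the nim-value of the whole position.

9

For stack A, compute g(0), g(1), … with moves {5, 6, 7}:
g(0) = mex{} = 0
g(1) = mex{} = 0
g(2) = mex{} = 0
g(3) = mex{} = 0
g(4) = mex{} = 0
g(5) = mex{0} = 1
g(6) = mex{0} = 1
g(7) = mex{0} = 1
g(8) = mex{0} = 1
g(9) = mex{0} = 1
So g(9) = 1.
Stack B is a plain Nim stack of size 9, so its Grundy value is 9.
Grundy values for stack C (subtraction set {4, 5, 6}):
k:     0  1  2  3  4  5  6  7
g(k):  0  0  0  0  1  1  1  1
So g(7) = 1.
By the Sprague-Grundy theorem, the Grundy value of a sum of independent games is the XOR of the component values.
Combined value = 1 XOR 9 XOR 1 = 9.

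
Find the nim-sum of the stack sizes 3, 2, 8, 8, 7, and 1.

7

Bitwise XOR of the heap sizes:
  0011  (3)
  0010  (2)
  1000  (8)
  1000  (8)
  0111  (7)
  0001  (1)
  ----
  0111  (7)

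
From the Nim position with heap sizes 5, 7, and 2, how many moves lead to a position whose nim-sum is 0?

0

In binary:
  101  (5)
  111  (7)
  010  (2)
  ---
  000  (0)
The nim-sum is already 0, so every move leaves a nonzero nim-sum — there are no winning moves.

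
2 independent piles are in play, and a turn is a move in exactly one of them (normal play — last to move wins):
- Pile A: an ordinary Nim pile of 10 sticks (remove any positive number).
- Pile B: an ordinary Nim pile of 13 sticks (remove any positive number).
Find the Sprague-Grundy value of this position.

7

Pile A is a plain Nim pile of size 10, so its Grundy value is 10.
Pile B is a plain Nim pile of size 13, so its Grundy value is 13.
By the Sprague-Grundy theorem, the Grundy value of a sum of independent games is the XOR of the component values.
Combined value = 10 XOR 13 = 7.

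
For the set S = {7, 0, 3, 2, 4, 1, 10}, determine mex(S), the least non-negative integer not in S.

The values 0, 1, 2, 3, 4 are all present; 5 is the first non-negative integer missing from the set.

5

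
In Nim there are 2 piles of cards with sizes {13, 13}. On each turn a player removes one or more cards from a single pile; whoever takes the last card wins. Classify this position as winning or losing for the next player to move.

Losing position

Compute the nim-sum pairwise:
13 ⊕ 13 = 0
The nim-sum is 0, so this is a P-position: the player to move is in a losing position under optimal play.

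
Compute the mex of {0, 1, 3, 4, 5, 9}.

The values 0, 1 are all present; 2 is the first non-negative integer missing from the set.

2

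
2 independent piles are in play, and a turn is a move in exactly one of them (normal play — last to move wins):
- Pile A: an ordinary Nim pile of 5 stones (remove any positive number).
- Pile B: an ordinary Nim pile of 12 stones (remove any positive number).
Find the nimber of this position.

9

Pile A is a plain Nim pile of size 5, so its Grundy value is 5.
Pile B is a plain Nim pile of size 12, so its Grundy value is 12.
By the Sprague-Grundy theorem, the Grundy value of a sum of independent games is the XOR of the component values.
Combined value = 5 ⊕ 12 = 9.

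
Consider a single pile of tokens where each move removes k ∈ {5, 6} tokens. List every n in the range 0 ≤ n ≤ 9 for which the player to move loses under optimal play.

0, 1, 2, 3, 4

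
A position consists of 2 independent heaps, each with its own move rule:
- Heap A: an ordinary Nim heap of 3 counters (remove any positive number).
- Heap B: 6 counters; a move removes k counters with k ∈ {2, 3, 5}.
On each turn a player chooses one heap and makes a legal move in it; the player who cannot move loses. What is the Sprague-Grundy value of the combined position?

Heap A is a plain Nim heap of size 3, so its Grundy value is 3.
For heap B, compute g(0), g(1), … with moves {2, 3, 5}:
k:     0  1  2  3  4  5  6
g(k):  0  0  1  1  2  2  3
So g(6) = 3.
By the Sprague-Grundy theorem, the Grundy value of a sum of independent games is the XOR of the component values.
Combined value = 3 ⊕ 3 = 0.

0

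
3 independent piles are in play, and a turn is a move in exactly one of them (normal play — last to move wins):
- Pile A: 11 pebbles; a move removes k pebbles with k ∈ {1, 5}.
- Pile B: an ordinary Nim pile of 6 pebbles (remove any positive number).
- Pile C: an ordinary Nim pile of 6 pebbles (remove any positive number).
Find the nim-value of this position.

1

Build the Grundy sequence for pile A with g(k) = mex{g(k−s) : s ∈ {1, 5}, s ≤ k}:
k:     0  1  2  3  4  5  6  7  8  9 10 11
g(k):  0  1  0  1  0  1  0  1  0  1  0  1
So g(11) = 1.
Pile B is a plain Nim pile of size 6, so its Grundy value is 6.
Pile C is a plain Nim pile of size 6, so its Grundy value is 6.
The value of a disjunctive sum is the nim-sum of the parts.
Combined value = 1 ⊕ 6 ⊕ 6 = 1.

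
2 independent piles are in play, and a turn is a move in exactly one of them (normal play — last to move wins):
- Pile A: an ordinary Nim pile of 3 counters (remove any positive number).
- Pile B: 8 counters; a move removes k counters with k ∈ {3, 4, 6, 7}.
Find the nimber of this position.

1

Pile A is a plain Nim pile of size 3, so its Grundy value is 3.
Grundy values for pile B (subtraction set {3, 4, 6, 7}):
k:     0  1  2  3  4  5  6  7  8
g(k):  0  0  0  1  1  1  2  2  2
So g(8) = 2.
By the Sprague-Grundy theorem, the Grundy value of a sum of independent games is the XOR of the component values.
Combined value = 3 ⊕ 2 = 1.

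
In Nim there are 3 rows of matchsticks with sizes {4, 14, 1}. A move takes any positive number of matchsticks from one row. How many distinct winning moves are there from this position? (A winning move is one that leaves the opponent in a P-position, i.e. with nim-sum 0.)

Compute the nim-sum pairwise:
4 ^ 14 = 10
10 ^ 1 = 11
The overall nim-sum is X = 11. A row of size p has a winning move iff p XOR X < p (reduce it to p XOR X).
  4: 4 XOR 11 = 15 ≥ 4 — no move.
  14: 14 XOR 11 = 5 < 14 — winning move (to 5).
  1: 1 XOR 11 = 10 ≥ 1 — no move.
That gives 1 winning move.

1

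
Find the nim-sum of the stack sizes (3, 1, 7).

Nim-sum: 3 XOR 1 XOR 7 = 5.

5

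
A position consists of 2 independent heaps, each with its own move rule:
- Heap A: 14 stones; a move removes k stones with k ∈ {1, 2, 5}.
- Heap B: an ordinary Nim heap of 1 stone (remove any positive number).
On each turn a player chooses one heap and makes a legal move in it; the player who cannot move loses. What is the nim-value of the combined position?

3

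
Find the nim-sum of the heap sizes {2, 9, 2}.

9

Nim-sum: 2 ⊕ 9 ⊕ 2 = 9.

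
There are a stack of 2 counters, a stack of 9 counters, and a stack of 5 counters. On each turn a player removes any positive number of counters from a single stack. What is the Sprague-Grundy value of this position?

Compute the nim-sum pairwise:
2 XOR 9 = 11
11 XOR 5 = 14

14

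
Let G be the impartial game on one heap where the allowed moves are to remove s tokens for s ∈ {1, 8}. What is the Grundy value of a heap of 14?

Compute g(0), g(1), … for moves {1, 8}:
k:     0  1  2  3  4  5  6  7  8  9 10 11 12 13 14
g(k):  0  1  0  1  0  1  0  1  2  0  1  0  1  0  1
So g(14) = 1.

1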